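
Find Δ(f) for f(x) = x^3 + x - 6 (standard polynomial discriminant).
Δ = -976

For a depressed cubic x^3 + p x + q the discriminant is Δ = -4 p^3 - 27 q^2 = -4*(1)^3 - 27*(-6)^2 = -4 - 972 = -976.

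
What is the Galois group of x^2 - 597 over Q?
Gal(K/Q) = Z/2Z (cyclic of order 2)

x^2 - 597 is irreducible over Q since 597 is not a rational square. The splitting field Q(sqrt(597)) has degree 2 over Q, and its unique nontrivial automorphism is sqrt(597) ↦ -sqrt(597). Hence Gal(Q(sqrt(597))/Q) = Z/2Z.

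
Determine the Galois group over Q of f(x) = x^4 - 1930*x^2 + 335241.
Gal(K/Q) = Z/2Z (cyclic of order 2)

f factors as (x^2 - 1737)(x^2 - 193), so the splitting field is K = Q(sqrt(1737), sqrt(193)). The squarefree part of 1737 is 193 and the squarefree part of 193 is also 193, so sqrt(1737) and sqrt(193) are both rational multiples of sqrt(193). Hence Q(sqrt(1737)) = Q(sqrt(193)) = Q(sqrt(193)), and the splitting field collapses to a single degree-2 extension with Galois group Z/2Z.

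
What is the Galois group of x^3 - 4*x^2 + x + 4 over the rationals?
Gal(K/Q) = S_3 (symmetric group of order 6)

Compute the discriminant of x^3 + (-4)*x^2 + (1)*x + (4): Δ = 316. Since Δ is not a rational square, the Galois group is not contained in A_3; it must be the full S_3 (irreducibility of the cubic rules out anything smaller).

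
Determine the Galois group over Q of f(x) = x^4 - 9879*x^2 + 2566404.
Gal(K/Q) = Z/2Z (cyclic of order 2)

f factors as (x^2 - 267)(x^2 - 9612), so the splitting field is K = Q(sqrt(267), sqrt(9612)). The squarefree part of 267 is 267 and the squarefree part of 9612 is also 267, so sqrt(267) and sqrt(9612) are both rational multiples of sqrt(267). Hence Q(sqrt(267)) = Q(sqrt(9612)) = Q(sqrt(267)), and the splitting field collapses to a single degree-2 extension with Galois group Z/2Z.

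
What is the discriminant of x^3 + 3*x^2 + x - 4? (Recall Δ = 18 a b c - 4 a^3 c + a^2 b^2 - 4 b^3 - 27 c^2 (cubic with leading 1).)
Δ = -211

For x^3 + a x^2 + b x + c the discriminant is Δ = 18 a b c - 4 a^3 c + a^2 b^2 - 4 b^3 - 27 c^2.
Plug a = 3, b = 1, c = -4:
  18*(3)*(1)*(-4) - 4*(3)^3*(-4) + (3)^2*(1)^2 - 4*(1)^3 - 27*(-4)^2
  = -216 + (432) + 9 + (-4) + (-432)
  = -211.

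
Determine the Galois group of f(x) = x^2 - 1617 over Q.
Gal(K/Q) = Z/2Z (cyclic of order 2)

x^2 - 1617 is irreducible over Q since 1617 is not a rational square. The splitting field Q(sqrt(1617)) has degree 2 over Q, and its unique nontrivial automorphism is sqrt(1617) ↦ -sqrt(1617). Hence Gal(Q(sqrt(1617))/Q) = Z/2Z.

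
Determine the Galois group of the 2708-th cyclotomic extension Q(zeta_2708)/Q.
|Gal(Q(zeta_2708)/Q)| = phi(2708) = 1352; group ≅ (Z/2708Z)^* ≅ Z/2Z × Z/676Z

The n-th cyclotomic polynomial Φ_2708(x) is the minimal polynomial of zeta_2708 over Q and has degree phi(2708) = 1352. So Q(zeta_2708) is a degree-1352 Galois extension with Galois group (Z/2708Z)^*. By CRT, (Z/2708Z)^* ≅ (Z/4Z)^* × (Z/677Z)^*. Each prime-power unit group is (Z/4Z)^* ≅ Z/2Z; (Z/677Z)^* ≅ Z/676Z. Hence Gal(Q(zeta_2708)/Q) ≅ Z/2Z × Z/676Z.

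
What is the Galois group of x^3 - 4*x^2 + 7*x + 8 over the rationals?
Gal(K/Q) = S_3 (symmetric group of order 6)

Compute the discriminant of x^3 + (-4)*x^2 + (7)*x + (8): Δ = -4300. Since Δ is not a rational square, the Galois group is not contained in A_3; it must be the full S_3 (irreducibility of the cubic rules out anything smaller).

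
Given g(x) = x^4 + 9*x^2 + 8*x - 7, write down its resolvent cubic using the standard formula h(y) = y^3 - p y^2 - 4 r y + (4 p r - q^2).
h(y) = y^3 - 9*y^2 + 28*y - 316

Identify coefficients: p = 9, q = 8, r = -7.
Plug into h(y) = y^3 - p y^2 - 4 r y + (4 p r - q^2):
  h(y) = y^3 - (9) y^2 - 4*(-7) y + (4*(9)*(-7) - (8)^2)
       = y^3 + (-9) y^2 + (28) y + (-316).
Simplifying: h(y) = y^3 - 9*y^2 + 28*y - 316.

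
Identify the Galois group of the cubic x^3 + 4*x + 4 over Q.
Gal(K/Q) = S_3 (symmetric group of order 6)

Compute the discriminant of x^3 + (0)*x^2 + (4)*x + (4): Δ = -688. Since Δ is not a rational square, the Galois group is not contained in A_3; it must be the full S_3 (irreducibility of the cubic rules out anything smaller).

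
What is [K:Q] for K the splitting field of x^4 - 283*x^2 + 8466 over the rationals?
[K:Q] = 4

f factors as (x^2 - 34)(x^2 - 249); the splitting field is K = Q(sqrt(34), sqrt(249)). Since 34, 249, and 8466 are all non-squares in Q, the three subfields Q(sqrt(34)), Q(sqrt(249)), Q(sqrt(8466)) are distinct degree-2 extensions, so [K:Q] = 4 (Klein four Galois group).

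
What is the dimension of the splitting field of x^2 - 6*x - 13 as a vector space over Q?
[K:Q] = 2

The discriminant of x^2 + (-6)*x + (-13) is b^2 - 4c = 36 - (-52) = 88. Since 88 is not a perfect square in Q, the polynomial is irreducible over Q. Its two roots generate a degree-2 extension, so [K:Q] = 2.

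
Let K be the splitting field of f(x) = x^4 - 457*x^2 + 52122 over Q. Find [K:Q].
[K:Q] = 4

f factors as (x^2 - 238)(x^2 - 219); the splitting field is K = Q(sqrt(238), sqrt(219)). Since 238, 219, and 52122 are all non-squares in Q, the three subfields Q(sqrt(238)), Q(sqrt(219)), Q(sqrt(52122)) are distinct degree-2 extensions, so [K:Q] = 4 (Klein four Galois group).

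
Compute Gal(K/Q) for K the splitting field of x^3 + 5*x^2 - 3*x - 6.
Gal(K/Q) = S_3 (symmetric group of order 6)

Compute the discriminant of x^3 + (5)*x^2 + (-3)*x + (-6): Δ = 3981. Since Δ is not a rational square, the Galois group is not contained in A_3; it must be the full S_3 (irreducibility of the cubic rules out anything smaller).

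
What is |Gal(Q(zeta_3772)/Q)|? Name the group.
|Gal(Q(zeta_3772)/Q)| = phi(3772) = 1760; group ≅ (Z/3772Z)^* ≅ Z/2Z × Z/22Z × Z/40Z

The n-th cyclotomic polynomial Φ_3772(x) is the minimal polynomial of zeta_3772 over Q and has degree phi(3772) = 1760. So Q(zeta_3772) is a degree-1760 Galois extension with Galois group (Z/3772Z)^*. By CRT, (Z/3772Z)^* ≅ (Z/4Z)^* × (Z/23Z)^* × (Z/41Z)^*. Each prime-power unit group is (Z/4Z)^* ≅ Z/2Z; (Z/23Z)^* ≅ Z/22Z; (Z/41Z)^* ≅ Z/40Z. Hence Gal(Q(zeta_3772)/Q) ≅ Z/2Z × Z/22Z × Z/40Z.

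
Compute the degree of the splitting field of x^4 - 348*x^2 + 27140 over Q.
[K:Q] = 4

f factors as (x^2 - 230)(x^2 - 118); the splitting field is K = Q(sqrt(230), sqrt(118)). Since 230, 118, and 27140 are all non-squares in Q, the three subfields Q(sqrt(230)), Q(sqrt(118)), Q(sqrt(27140)) are distinct degree-2 extensions, so [K:Q] = 4 (Klein four Galois group).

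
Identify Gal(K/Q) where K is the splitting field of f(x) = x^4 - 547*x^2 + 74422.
Gal(K/Q) = V_4 (Klein four-group, Z/2Z × Z/2Z)

f factors as (x^2 - 293)(x^2 - 254), so the splitting field is K = Q(sqrt(293), sqrt(254)). The elements 293, 254, 74422 are all non-squares in Q, so sqrt(293) and sqrt(254) generate independent quadratic extensions. Thus [K:Q] = 4 and Gal(K/Q) is generated by the two order-2 automorphisms sqrt(293) ↦ -sqrt(293) and sqrt(254) ↦ -sqrt(254), giving V_4.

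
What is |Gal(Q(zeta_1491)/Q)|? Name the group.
|Gal(Q(zeta_1491)/Q)| = phi(1491) = 840; group ≅ (Z/1491Z)^* ≅ Z/2Z × Z/6Z × Z/70Z

The n-th cyclotomic polynomial Φ_1491(x) is the minimal polynomial of zeta_1491 over Q and has degree phi(1491) = 840. So Q(zeta_1491) is a degree-840 Galois extension with Galois group (Z/1491Z)^*. By CRT, (Z/1491Z)^* ≅ (Z/3Z)^* × (Z/7Z)^* × (Z/71Z)^*. Each prime-power unit group is (Z/3Z)^* ≅ Z/2Z; (Z/7Z)^* ≅ Z/6Z; (Z/71Z)^* ≅ Z/70Z. Hence Gal(Q(zeta_1491)/Q) ≅ Z/2Z × Z/6Z × Z/70Z.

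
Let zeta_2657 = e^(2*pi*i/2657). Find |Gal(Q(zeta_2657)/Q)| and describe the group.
|Gal(Q(zeta_2657)/Q)| = phi(2657) = 2656; group ≅ (Z/2657Z)^* ≅ Z/2656Z

The n-th cyclotomic polynomial Φ_2657(x) is the minimal polynomial of zeta_2657 over Q and has degree phi(2657) = 2656. So Q(zeta_2657) is a degree-2656 Galois extension with Galois group (Z/2657Z)^*. (Z/2657Z)^* is cyclic since 2657 is an odd prime power (or 4). Hence Gal(Q(zeta_2657)/Q) ≅ Z/2656Z.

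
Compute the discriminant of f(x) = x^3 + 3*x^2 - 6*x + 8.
Δ = -3996

For x^3 + a x^2 + b x + c the discriminant is Δ = 18 a b c - 4 a^3 c + a^2 b^2 - 4 b^3 - 27 c^2.
Plug a = 3, b = -6, c = 8:
  18*(3)*(-6)*(8) - 4*(3)^3*(8) + (3)^2*(-6)^2 - 4*(-6)^3 - 27*(8)^2
  = -2592 + (-864) + 324 + (864) + (-1728)
  = -3996.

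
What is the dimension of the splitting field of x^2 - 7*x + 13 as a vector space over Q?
[K:Q] = 2

The discriminant of x^2 + (-7)*x + (13) is b^2 - 4c = 49 - (52) = -3. Since -3 is not a perfect square in Q, the polynomial is irreducible over Q. Its two roots generate a degree-2 extension, so [K:Q] = 2.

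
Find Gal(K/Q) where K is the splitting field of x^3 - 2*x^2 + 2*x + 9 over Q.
Gal(K/Q) = S_3 (symmetric group of order 6)

Compute the discriminant of x^3 + (-2)*x^2 + (2)*x + (9): Δ = -2563. Since Δ is not a rational square, the Galois group is not contained in A_3; it must be the full S_3 (irreducibility of the cubic rules out anything smaller).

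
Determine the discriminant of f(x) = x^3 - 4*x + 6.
Δ = -716

For a depressed cubic x^3 + p x + q the discriminant is Δ = -4 p^3 - 27 q^2 = -4*(-4)^3 - 27*(6)^2 = 256 - 972 = -716.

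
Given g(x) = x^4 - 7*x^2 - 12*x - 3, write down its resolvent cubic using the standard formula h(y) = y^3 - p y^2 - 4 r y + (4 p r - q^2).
h(y) = y^3 + 7*y^2 + 12*y - 60

Identify coefficients: p = -7, q = -12, r = -3.
Plug into h(y) = y^3 - p y^2 - 4 r y + (4 p r - q^2):
  h(y) = y^3 - (-7) y^2 - 4*(-3) y + (4*(-7)*(-3) - (-12)^2)
       = y^3 + (7) y^2 + (12) y + (-60).
Simplifying: h(y) = y^3 + 7*y^2 + 12*y - 60.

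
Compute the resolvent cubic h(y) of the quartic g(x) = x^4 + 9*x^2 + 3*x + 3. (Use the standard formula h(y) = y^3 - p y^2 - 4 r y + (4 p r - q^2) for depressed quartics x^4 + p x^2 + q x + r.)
h(y) = y^3 - 9*y^2 - 12*y + 99

Identify coefficients: p = 9, q = 3, r = 3.
Plug into h(y) = y^3 - p y^2 - 4 r y + (4 p r - q^2):
  h(y) = y^3 - (9) y^2 - 4*(3) y + (4*(9)*(3) - (3)^2)
       = y^3 + (-9) y^2 + (-12) y + (99).
Simplifying: h(y) = y^3 - 9*y^2 - 12*y + 99.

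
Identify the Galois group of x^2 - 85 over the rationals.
Gal(K/Q) = Z/2Z (cyclic of order 2)

x^2 - 85 is irreducible over Q since 85 is not a rational square. The splitting field Q(sqrt(85)) has degree 2 over Q, and its unique nontrivial automorphism is sqrt(85) ↦ -sqrt(85). Hence Gal(Q(sqrt(85))/Q) = Z/2Z.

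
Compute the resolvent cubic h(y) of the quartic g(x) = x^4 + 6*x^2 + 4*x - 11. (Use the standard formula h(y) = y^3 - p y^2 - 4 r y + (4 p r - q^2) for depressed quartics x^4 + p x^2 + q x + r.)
h(y) = y^3 - 6*y^2 + 44*y - 280

Identify coefficients: p = 6, q = 4, r = -11.
Plug into h(y) = y^3 - p y^2 - 4 r y + (4 p r - q^2):
  h(y) = y^3 - (6) y^2 - 4*(-11) y + (4*(6)*(-11) - (4)^2)
       = y^3 + (-6) y^2 + (44) y + (-280).
Simplifying: h(y) = y^3 - 6*y^2 + 44*y - 280.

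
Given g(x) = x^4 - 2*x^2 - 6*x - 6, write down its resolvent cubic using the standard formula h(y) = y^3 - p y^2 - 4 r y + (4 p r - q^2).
h(y) = y^3 + 2*y^2 + 24*y + 12

Identify coefficients: p = -2, q = -6, r = -6.
Plug into h(y) = y^3 - p y^2 - 4 r y + (4 p r - q^2):
  h(y) = y^3 - (-2) y^2 - 4*(-6) y + (4*(-2)*(-6) - (-6)^2)
       = y^3 + (2) y^2 + (24) y + (12).
Simplifying: h(y) = y^3 + 2*y^2 + 24*y + 12.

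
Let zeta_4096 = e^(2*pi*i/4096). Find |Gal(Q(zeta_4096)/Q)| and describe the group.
|Gal(Q(zeta_4096)/Q)| = phi(4096) = 2048; group ≅ (Z/4096Z)^* ≅ Z/2Z × Z/1024Z

The n-th cyclotomic polynomial Φ_4096(x) is the minimal polynomial of zeta_4096 over Q and has degree phi(4096) = 2048. So Q(zeta_4096) is a degree-2048 Galois extension with Galois group (Z/4096Z)^*. (Z/4096Z)^* for n = 2^12 is Z/2Z × Z/2^10Z (not cyclic). Hence Gal(Q(zeta_4096)/Q) ≅ Z/2Z × Z/1024Z.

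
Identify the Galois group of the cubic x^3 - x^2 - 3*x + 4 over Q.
Gal(K/Q) = S_3 (symmetric group of order 6)

Compute the discriminant of x^3 + (-1)*x^2 + (-3)*x + (4): Δ = -83. Since Δ is not a rational square, the Galois group is not contained in A_3; it must be the full S_3 (irreducibility of the cubic rules out anything smaller).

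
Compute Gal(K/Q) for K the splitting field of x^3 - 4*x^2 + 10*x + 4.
Gal(K/Q) = S_3 (symmetric group of order 6)

Compute the discriminant of x^3 + (-4)*x^2 + (10)*x + (4): Δ = -4688. Since Δ is not a rational square, the Galois group is not contained in A_3; it must be the full S_3 (irreducibility of the cubic rules out anything smaller).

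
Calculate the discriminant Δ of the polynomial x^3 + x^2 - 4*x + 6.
Δ = -1156

For x^3 + a x^2 + b x + c the discriminant is Δ = 18 a b c - 4 a^3 c + a^2 b^2 - 4 b^3 - 27 c^2.
Plug a = 1, b = -4, c = 6:
  18*(1)*(-4)*(6) - 4*(1)^3*(6) + (1)^2*(-4)^2 - 4*(-4)^3 - 27*(6)^2
  = -432 + (-24) + 16 + (256) + (-972)
  = -1156.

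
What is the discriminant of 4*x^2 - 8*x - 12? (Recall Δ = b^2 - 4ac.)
Δ = 256

For a quadratic a x^2 + b x + c the discriminant is Δ = b^2 - 4ac = (-8)^2 - 4*(4)*(-12) = 64 - (-192) = 256.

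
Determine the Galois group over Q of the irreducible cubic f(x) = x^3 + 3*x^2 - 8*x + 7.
Gal(K/Q) = S_3 (symmetric group of order 6)

Compute the discriminant of x^3 + (3)*x^2 + (-8)*x + (7): Δ = -2479. Since Δ is not a rational square, the Galois group is not contained in A_3; it must be the full S_3 (irreducibility of the cubic rules out anything smaller).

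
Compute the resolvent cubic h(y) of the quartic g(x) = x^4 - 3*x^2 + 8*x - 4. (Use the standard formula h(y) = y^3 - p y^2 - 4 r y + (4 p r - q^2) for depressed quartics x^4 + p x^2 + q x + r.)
h(y) = y^3 + 3*y^2 + 16*y - 16

Identify coefficients: p = -3, q = 8, r = -4.
Plug into h(y) = y^3 - p y^2 - 4 r y + (4 p r - q^2):
  h(y) = y^3 - (-3) y^2 - 4*(-4) y + (4*(-3)*(-4) - (8)^2)
       = y^3 + (3) y^2 + (16) y + (-16).
Simplifying: h(y) = y^3 + 3*y^2 + 16*y - 16.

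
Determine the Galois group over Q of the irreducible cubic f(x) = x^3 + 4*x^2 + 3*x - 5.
Gal(K/Q) = S_3 (symmetric group of order 6)

Compute the discriminant of x^3 + (4)*x^2 + (3)*x + (-5): Δ = -439. Since Δ is not a rational square, the Galois group is not contained in A_3; it must be the full S_3 (irreducibility of the cubic rules out anything smaller).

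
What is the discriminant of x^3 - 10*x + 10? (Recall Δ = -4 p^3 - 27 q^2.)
Δ = 1300

For a depressed cubic x^3 + p x + q the discriminant is Δ = -4 p^3 - 27 q^2 = -4*(-10)^3 - 27*(10)^2 = 4000 - 2700 = 1300.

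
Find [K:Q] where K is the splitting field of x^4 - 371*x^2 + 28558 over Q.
[K:Q] = 4

f factors as (x^2 - 109)(x^2 - 262); the splitting field is K = Q(sqrt(109), sqrt(262)). Since 109, 262, and 28558 are all non-squares in Q, the three subfields Q(sqrt(109)), Q(sqrt(262)), Q(sqrt(28558)) are distinct degree-2 extensions, so [K:Q] = 4 (Klein four Galois group).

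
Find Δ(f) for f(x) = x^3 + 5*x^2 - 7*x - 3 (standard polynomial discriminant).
Δ = 5744

For x^3 + a x^2 + b x + c the discriminant is Δ = 18 a b c - 4 a^3 c + a^2 b^2 - 4 b^3 - 27 c^2.
Plug a = 5, b = -7, c = -3:
  18*(5)*(-7)*(-3) - 4*(5)^3*(-3) + (5)^2*(-7)^2 - 4*(-7)^3 - 27*(-3)^2
  = 1890 + (1500) + 1225 + (1372) + (-243)
  = 5744.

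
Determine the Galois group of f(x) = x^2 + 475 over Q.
Gal(K/Q) = Z/2Z (cyclic of order 2)

x^2 + 475 is irreducible over Q since -475 is not a rational square. The splitting field Q(sqrt(-475)) has degree 2 over Q, and its unique nontrivial automorphism is sqrt(-475) ↦ -sqrt(-475). Hence Gal(Q(sqrt(-475))/Q) = Z/2Z.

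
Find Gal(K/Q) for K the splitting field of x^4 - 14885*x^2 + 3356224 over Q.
Gal(K/Q) = Z/2Z (cyclic of order 2)

f factors as (x^2 - 14656)(x^2 - 229), so the splitting field is K = Q(sqrt(14656), sqrt(229)). The squarefree part of 14656 is 229 and the squarefree part of 229 is also 229, so sqrt(14656) and sqrt(229) are both rational multiples of sqrt(229). Hence Q(sqrt(14656)) = Q(sqrt(229)) = Q(sqrt(229)), and the splitting field collapses to a single degree-2 extension with Galois group Z/2Z.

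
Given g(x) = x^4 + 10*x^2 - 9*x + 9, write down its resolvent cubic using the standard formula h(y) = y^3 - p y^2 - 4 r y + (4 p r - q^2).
h(y) = y^3 - 10*y^2 - 36*y + 279

Identify coefficients: p = 10, q = -9, r = 9.
Plug into h(y) = y^3 - p y^2 - 4 r y + (4 p r - q^2):
  h(y) = y^3 - (10) y^2 - 4*(9) y + (4*(10)*(9) - (-9)^2)
       = y^3 + (-10) y^2 + (-36) y + (279).
Simplifying: h(y) = y^3 - 10*y^2 - 36*y + 279.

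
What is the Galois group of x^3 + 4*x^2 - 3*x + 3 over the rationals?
Gal(K/Q) = S_3 (symmetric group of order 6)

Compute the discriminant of x^3 + (4)*x^2 + (-3)*x + (3): Δ = -1407. Since Δ is not a rational square, the Galois group is not contained in A_3; it must be the full S_3 (irreducibility of the cubic rules out anything smaller).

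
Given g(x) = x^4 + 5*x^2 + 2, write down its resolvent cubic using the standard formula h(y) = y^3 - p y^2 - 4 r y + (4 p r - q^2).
h(y) = y^3 - 5*y^2 - 8*y + 40

Identify coefficients: p = 5, q = 0, r = 2.
Plug into h(y) = y^3 - p y^2 - 4 r y + (4 p r - q^2):
  h(y) = y^3 - (5) y^2 - 4*(2) y + (4*(5)*(2) - (0)^2)
       = y^3 + (-5) y^2 + (-8) y + (40).
Simplifying: h(y) = y^3 - 5*y^2 - 8*y + 40.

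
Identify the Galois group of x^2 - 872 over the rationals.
Gal(K/Q) = Z/2Z (cyclic of order 2)

x^2 - 872 is irreducible over Q since 872 is not a rational square. The splitting field Q(sqrt(872)) has degree 2 over Q, and its unique nontrivial automorphism is sqrt(872) ↦ -sqrt(872). Hence Gal(Q(sqrt(872))/Q) = Z/2Z.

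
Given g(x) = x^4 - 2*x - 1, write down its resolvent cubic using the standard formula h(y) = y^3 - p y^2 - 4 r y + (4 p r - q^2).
h(y) = y^3 + 4*y - 4

Identify coefficients: p = 0, q = -2, r = -1.
Plug into h(y) = y^3 - p y^2 - 4 r y + (4 p r - q^2):
  h(y) = y^3 - (0) y^2 - 4*(-1) y + (4*(0)*(-1) - (-2)^2)
       = y^3 + (0) y^2 + (4) y + (-4).
Simplifying: h(y) = y^3 + 4*y - 4.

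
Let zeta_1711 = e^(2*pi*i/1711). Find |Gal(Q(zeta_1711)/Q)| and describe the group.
|Gal(Q(zeta_1711)/Q)| = phi(1711) = 1624; group ≅ (Z/1711Z)^* ≅ Z/28Z × Z/58Z

The n-th cyclotomic polynomial Φ_1711(x) is the minimal polynomial of zeta_1711 over Q and has degree phi(1711) = 1624. So Q(zeta_1711) is a degree-1624 Galois extension with Galois group (Z/1711Z)^*. By CRT, (Z/1711Z)^* ≅ (Z/29Z)^* × (Z/59Z)^*. Each prime-power unit group is (Z/29Z)^* ≅ Z/28Z; (Z/59Z)^* ≅ Z/58Z. Hence Gal(Q(zeta_1711)/Q) ≅ Z/28Z × Z/58Z.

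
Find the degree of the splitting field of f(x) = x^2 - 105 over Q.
[K:Q] = 2

The polynomial x^2 - 105 is irreducible over Q since 105 is not a perfect square. Its splitting field is Q(sqrt(105)), which has degree 2 over Q.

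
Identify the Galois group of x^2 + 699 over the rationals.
Gal(K/Q) = Z/2Z (cyclic of order 2)

x^2 + 699 is irreducible over Q since -699 is not a rational square. The splitting field Q(sqrt(-699)) has degree 2 over Q, and its unique nontrivial automorphism is sqrt(-699) ↦ -sqrt(-699). Hence Gal(Q(sqrt(-699))/Q) = Z/2Z.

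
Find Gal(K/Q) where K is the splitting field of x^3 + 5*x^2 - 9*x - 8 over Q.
Gal(K/Q) = S_3 (symmetric group of order 6)

Compute the discriminant of x^3 + (5)*x^2 + (-9)*x + (-8): Δ = 13693. Since Δ is not a rational square, the Galois group is not contained in A_3; it must be the full S_3 (irreducibility of the cubic rules out anything smaller).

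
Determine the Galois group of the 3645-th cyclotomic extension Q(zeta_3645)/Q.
|Gal(Q(zeta_3645)/Q)| = phi(3645) = 1944; group ≅ (Z/3645Z)^* ≅ Z/4Z × Z/486Z

The n-th cyclotomic polynomial Φ_3645(x) is the minimal polynomial of zeta_3645 over Q and has degree phi(3645) = 1944. So Q(zeta_3645) is a degree-1944 Galois extension with Galois group (Z/3645Z)^*. By CRT, (Z/3645Z)^* ≅ (Z/729Z)^* × (Z/5Z)^*. Each prime-power unit group is (Z/729Z)^* ≅ Z/486Z; (Z/5Z)^* ≅ Z/4Z. Hence Gal(Q(zeta_3645)/Q) ≅ Z/4Z × Z/486Z.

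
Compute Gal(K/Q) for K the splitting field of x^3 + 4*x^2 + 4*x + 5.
Gal(K/Q) = S_3 (symmetric group of order 6)

Compute the discriminant of x^3 + (4)*x^2 + (4)*x + (5): Δ = -515. Since Δ is not a rational square, the Galois group is not contained in A_3; it must be the full S_3 (irreducibility of the cubic rules out anything smaller).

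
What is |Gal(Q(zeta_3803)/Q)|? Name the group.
|Gal(Q(zeta_3803)/Q)| = phi(3803) = 3802; group ≅ (Z/3803Z)^* ≅ Z/3802Z

The n-th cyclotomic polynomial Φ_3803(x) is the minimal polynomial of zeta_3803 over Q and has degree phi(3803) = 3802. So Q(zeta_3803) is a degree-3802 Galois extension with Galois group (Z/3803Z)^*. (Z/3803Z)^* is cyclic since 3803 is an odd prime power (or 4). Hence Gal(Q(zeta_3803)/Q) ≅ Z/3802Z.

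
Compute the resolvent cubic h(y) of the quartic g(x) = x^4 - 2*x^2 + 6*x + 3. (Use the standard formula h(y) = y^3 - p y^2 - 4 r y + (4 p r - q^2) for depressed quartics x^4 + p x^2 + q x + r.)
h(y) = y^3 + 2*y^2 - 12*y - 60

Identify coefficients: p = -2, q = 6, r = 3.
Plug into h(y) = y^3 - p y^2 - 4 r y + (4 p r - q^2):
  h(y) = y^3 - (-2) y^2 - 4*(3) y + (4*(-2)*(3) - (6)^2)
       = y^3 + (2) y^2 + (-12) y + (-60).
Simplifying: h(y) = y^3 + 2*y^2 - 12*y - 60.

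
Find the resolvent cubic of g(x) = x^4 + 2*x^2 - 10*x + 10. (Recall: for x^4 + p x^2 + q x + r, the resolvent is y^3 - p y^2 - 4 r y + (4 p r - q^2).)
h(y) = y^3 - 2*y^2 - 40*y - 20

Identify coefficients: p = 2, q = -10, r = 10.
Plug into h(y) = y^3 - p y^2 - 4 r y + (4 p r - q^2):
  h(y) = y^3 - (2) y^2 - 4*(10) y + (4*(2)*(10) - (-10)^2)
       = y^3 + (-2) y^2 + (-40) y + (-20).
Simplifying: h(y) = y^3 - 2*y^2 - 40*y - 20.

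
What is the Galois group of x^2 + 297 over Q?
Gal(K/Q) = Z/2Z (cyclic of order 2)

x^2 + 297 is irreducible over Q since -297 is not a rational square. The splitting field Q(sqrt(-297)) has degree 2 over Q, and its unique nontrivial automorphism is sqrt(-297) ↦ -sqrt(-297). Hence Gal(Q(sqrt(-297))/Q) = Z/2Z.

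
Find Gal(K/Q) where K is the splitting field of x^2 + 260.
Gal(K/Q) = Z/2Z (cyclic of order 2)

x^2 + 260 is irreducible over Q since -260 is not a rational square. The splitting field Q(sqrt(-260)) has degree 2 over Q, and its unique nontrivial automorphism is sqrt(-260) ↦ -sqrt(-260). Hence Gal(Q(sqrt(-260))/Q) = Z/2Z.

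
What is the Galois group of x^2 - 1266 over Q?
Gal(K/Q) = Z/2Z (cyclic of order 2)

x^2 - 1266 is irreducible over Q since 1266 is not a rational square. The splitting field Q(sqrt(1266)) has degree 2 over Q, and its unique nontrivial automorphism is sqrt(1266) ↦ -sqrt(1266). Hence Gal(Q(sqrt(1266))/Q) = Z/2Z.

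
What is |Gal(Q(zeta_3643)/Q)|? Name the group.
|Gal(Q(zeta_3643)/Q)| = phi(3643) = 3642; group ≅ (Z/3643Z)^* ≅ Z/3642Z

The n-th cyclotomic polynomial Φ_3643(x) is the minimal polynomial of zeta_3643 over Q and has degree phi(3643) = 3642. So Q(zeta_3643) is a degree-3642 Galois extension with Galois group (Z/3643Z)^*. (Z/3643Z)^* is cyclic since 3643 is an odd prime power (or 4). Hence Gal(Q(zeta_3643)/Q) ≅ Z/3642Z.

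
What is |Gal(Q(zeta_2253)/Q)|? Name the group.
|Gal(Q(zeta_2253)/Q)| = phi(2253) = 1500; group ≅ (Z/2253Z)^* ≅ Z/2Z × Z/750Z

The n-th cyclotomic polynomial Φ_2253(x) is the minimal polynomial of zeta_2253 over Q and has degree phi(2253) = 1500. So Q(zeta_2253) is a degree-1500 Galois extension with Galois group (Z/2253Z)^*. By CRT, (Z/2253Z)^* ≅ (Z/3Z)^* × (Z/751Z)^*. Each prime-power unit group is (Z/3Z)^* ≅ Z/2Z; (Z/751Z)^* ≅ Z/750Z. Hence Gal(Q(zeta_2253)/Q) ≅ Z/2Z × Z/750Z.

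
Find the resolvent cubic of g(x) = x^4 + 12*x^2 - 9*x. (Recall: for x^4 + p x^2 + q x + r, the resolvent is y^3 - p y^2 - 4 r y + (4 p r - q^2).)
h(y) = y^3 - 12*y^2 - 81

Identify coefficients: p = 12, q = -9, r = 0.
Plug into h(y) = y^3 - p y^2 - 4 r y + (4 p r - q^2):
  h(y) = y^3 - (12) y^2 - 4*(0) y + (4*(12)*(0) - (-9)^2)
       = y^3 + (-12) y^2 + (0) y + (-81).
Simplifying: h(y) = y^3 - 12*y^2 - 81.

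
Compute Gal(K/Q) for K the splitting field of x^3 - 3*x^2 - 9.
Gal(K/Q) = S_3 (symmetric group of order 6)

Compute the discriminant of x^3 + (-3)*x^2 + (0)*x + (-9): Δ = -3159. Since Δ is not a rational square, the Galois group is not contained in A_3; it must be the full S_3 (irreducibility of the cubic rules out anything smaller).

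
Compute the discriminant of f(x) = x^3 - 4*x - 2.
Δ = 148

For a depressed cubic x^3 + p x + q the discriminant is Δ = -4 p^3 - 27 q^2 = -4*(-4)^3 - 27*(-2)^2 = 256 - 108 = 148.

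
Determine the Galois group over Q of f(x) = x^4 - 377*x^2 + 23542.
Gal(K/Q) = V_4 (Klein four-group, Z/2Z × Z/2Z)

f factors as (x^2 - 79)(x^2 - 298), so the splitting field is K = Q(sqrt(79), sqrt(298)). The elements 79, 298, 23542 are all non-squares in Q, so sqrt(79) and sqrt(298) generate independent quadratic extensions. Thus [K:Q] = 4 and Gal(K/Q) is generated by the two order-2 automorphisms sqrt(79) ↦ -sqrt(79) and sqrt(298) ↦ -sqrt(298), giving V_4.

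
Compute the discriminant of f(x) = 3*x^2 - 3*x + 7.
Δ = -75

For a quadratic a x^2 + b x + c the discriminant is Δ = b^2 - 4ac = (-3)^2 - 4*(3)*(7) = 9 - (84) = -75.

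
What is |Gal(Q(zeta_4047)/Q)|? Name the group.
|Gal(Q(zeta_4047)/Q)| = phi(4047) = 2520; group ≅ (Z/4047Z)^* ≅ Z/2Z × Z/18Z × Z/70Z

The n-th cyclotomic polynomial Φ_4047(x) is the minimal polynomial of zeta_4047 over Q and has degree phi(4047) = 2520. So Q(zeta_4047) is a degree-2520 Galois extension with Galois group (Z/4047Z)^*. By CRT, (Z/4047Z)^* ≅ (Z/3Z)^* × (Z/19Z)^* × (Z/71Z)^*. Each prime-power unit group is (Z/3Z)^* ≅ Z/2Z; (Z/19Z)^* ≅ Z/18Z; (Z/71Z)^* ≅ Z/70Z. Hence Gal(Q(zeta_4047)/Q) ≅ Z/2Z × Z/18Z × Z/70Z.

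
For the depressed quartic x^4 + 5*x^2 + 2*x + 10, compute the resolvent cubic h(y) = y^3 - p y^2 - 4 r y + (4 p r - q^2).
h(y) = y^3 - 5*y^2 - 40*y + 196

Identify coefficients: p = 5, q = 2, r = 10.
Plug into h(y) = y^3 - p y^2 - 4 r y + (4 p r - q^2):
  h(y) = y^3 - (5) y^2 - 4*(10) y + (4*(5)*(10) - (2)^2)
       = y^3 + (-5) y^2 + (-40) y + (196).
Simplifying: h(y) = y^3 - 5*y^2 - 40*y + 196.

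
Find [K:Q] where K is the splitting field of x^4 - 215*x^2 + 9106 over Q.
[K:Q] = 4

f factors as (x^2 - 58)(x^2 - 157); the splitting field is K = Q(sqrt(58), sqrt(157)). Since 58, 157, and 9106 are all non-squares in Q, the three subfields Q(sqrt(58)), Q(sqrt(157)), Q(sqrt(9106)) are distinct degree-2 extensions, so [K:Q] = 4 (Klein four Galois group).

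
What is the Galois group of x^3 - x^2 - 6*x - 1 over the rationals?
Gal(K/Q) = S_3 (symmetric group of order 6)

Compute the discriminant of x^3 + (-1)*x^2 + (-6)*x + (-1): Δ = 761. Since Δ is not a rational square, the Galois group is not contained in A_3; it must be the full S_3 (irreducibility of the cubic rules out anything smaller).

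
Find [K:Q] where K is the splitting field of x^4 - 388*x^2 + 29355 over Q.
[K:Q] = 4

f factors as (x^2 - 285)(x^2 - 103); the splitting field is K = Q(sqrt(285), sqrt(103)). Since 285, 103, and 29355 are all non-squares in Q, the three subfields Q(sqrt(285)), Q(sqrt(103)), Q(sqrt(29355)) are distinct degree-2 extensions, so [K:Q] = 4 (Klein four Galois group).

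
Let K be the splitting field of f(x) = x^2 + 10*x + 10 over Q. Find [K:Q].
[K:Q] = 2

The discriminant of x^2 + (10)*x + (10) is b^2 - 4c = 100 - (40) = 60. Since 60 is not a perfect square in Q, the polynomial is irreducible over Q. Its two roots generate a degree-2 extension, so [K:Q] = 2.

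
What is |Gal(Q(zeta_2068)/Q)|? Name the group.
|Gal(Q(zeta_2068)/Q)| = phi(2068) = 920; group ≅ (Z/2068Z)^* ≅ Z/2Z × Z/10Z × Z/46Z

The n-th cyclotomic polynomial Φ_2068(x) is the minimal polynomial of zeta_2068 over Q and has degree phi(2068) = 920. So Q(zeta_2068) is a degree-920 Galois extension with Galois group (Z/2068Z)^*. By CRT, (Z/2068Z)^* ≅ (Z/4Z)^* × (Z/11Z)^* × (Z/47Z)^*. Each prime-power unit group is (Z/4Z)^* ≅ Z/2Z; (Z/11Z)^* ≅ Z/10Z; (Z/47Z)^* ≅ Z/46Z. Hence Gal(Q(zeta_2068)/Q) ≅ Z/2Z × Z/10Z × Z/46Z.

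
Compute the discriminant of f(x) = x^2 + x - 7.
Δ = 29

For a quadratic a x^2 + b x + c the discriminant is Δ = b^2 - 4ac = (1)^2 - 4*(1)*(-7) = 1 - (-28) = 29.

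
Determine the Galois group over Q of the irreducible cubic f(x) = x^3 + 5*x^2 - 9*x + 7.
Gal(K/Q) = S_3 (symmetric group of order 6)

Compute the discriminant of x^3 + (5)*x^2 + (-9)*x + (7): Δ = -5552. Since Δ is not a rational square, the Galois group is not contained in A_3; it must be the full S_3 (irreducibility of the cubic rules out anything smaller).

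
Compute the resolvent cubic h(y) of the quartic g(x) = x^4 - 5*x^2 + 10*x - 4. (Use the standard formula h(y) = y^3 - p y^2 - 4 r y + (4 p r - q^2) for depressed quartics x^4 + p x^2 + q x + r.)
h(y) = y^3 + 5*y^2 + 16*y - 20

Identify coefficients: p = -5, q = 10, r = -4.
Plug into h(y) = y^3 - p y^2 - 4 r y + (4 p r - q^2):
  h(y) = y^3 - (-5) y^2 - 4*(-4) y + (4*(-5)*(-4) - (10)^2)
       = y^3 + (5) y^2 + (16) y + (-20).
Simplifying: h(y) = y^3 + 5*y^2 + 16*y - 20.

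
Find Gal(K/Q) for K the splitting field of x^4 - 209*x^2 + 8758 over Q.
Gal(K/Q) = V_4 (Klein four-group, Z/2Z × Z/2Z)

f factors as (x^2 - 58)(x^2 - 151), so the splitting field is K = Q(sqrt(58), sqrt(151)). The elements 58, 151, 8758 are all non-squares in Q, so sqrt(58) and sqrt(151) generate independent quadratic extensions. Thus [K:Q] = 4 and Gal(K/Q) is generated by the two order-2 automorphisms sqrt(58) ↦ -sqrt(58) and sqrt(151) ↦ -sqrt(151), giving V_4.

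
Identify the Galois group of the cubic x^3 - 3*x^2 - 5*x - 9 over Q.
Gal(K/Q) = S_3 (symmetric group of order 6)

Compute the discriminant of x^3 + (-3)*x^2 + (-5)*x + (-9): Δ = -4864. Since Δ is not a rational square, the Galois group is not contained in A_3; it must be the full S_3 (irreducibility of the cubic rules out anything smaller).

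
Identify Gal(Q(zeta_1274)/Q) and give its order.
|Gal(Q(zeta_1274)/Q)| = phi(1274) = 504; group ≅ (Z/1274Z)^* ≅ Z/12Z × Z/42Z

The n-th cyclotomic polynomial Φ_1274(x) is the minimal polynomial of zeta_1274 over Q and has degree phi(1274) = 504. So Q(zeta_1274) is a degree-504 Galois extension with Galois group (Z/1274Z)^*. By CRT, (Z/1274Z)^* ≅ (Z/2Z)^* × (Z/49Z)^* × (Z/13Z)^*. Each prime-power unit group is (Z/2Z)^* ≅ trivial group (order 1); (Z/49Z)^* ≅ Z/42Z; (Z/13Z)^* ≅ Z/12Z. Hence Gal(Q(zeta_1274)/Q) ≅ Z/12Z × Z/42Z.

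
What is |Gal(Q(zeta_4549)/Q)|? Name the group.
|Gal(Q(zeta_4549)/Q)| = phi(4549) = 4548; group ≅ (Z/4549Z)^* ≅ Z/4548Z

The n-th cyclotomic polynomial Φ_4549(x) is the minimal polynomial of zeta_4549 over Q and has degree phi(4549) = 4548. So Q(zeta_4549) is a degree-4548 Galois extension with Galois group (Z/4549Z)^*. (Z/4549Z)^* is cyclic since 4549 is an odd prime power (or 4). Hence Gal(Q(zeta_4549)/Q) ≅ Z/4548Z.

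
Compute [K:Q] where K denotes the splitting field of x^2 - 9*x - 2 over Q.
[K:Q] = 2

The discriminant of x^2 + (-9)*x + (-2) is b^2 - 4c = 81 - (-8) = 89. Since 89 is not a perfect square in Q, the polynomial is irreducible over Q. Its two roots generate a degree-2 extension, so [K:Q] = 2.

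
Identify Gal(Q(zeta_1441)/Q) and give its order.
|Gal(Q(zeta_1441)/Q)| = phi(1441) = 1300; group ≅ (Z/1441Z)^* ≅ Z/10Z × Z/130Z

The n-th cyclotomic polynomial Φ_1441(x) is the minimal polynomial of zeta_1441 over Q and has degree phi(1441) = 1300. So Q(zeta_1441) is a degree-1300 Galois extension with Galois group (Z/1441Z)^*. By CRT, (Z/1441Z)^* ≅ (Z/11Z)^* × (Z/131Z)^*. Each prime-power unit group is (Z/11Z)^* ≅ Z/10Z; (Z/131Z)^* ≅ Z/130Z. Hence Gal(Q(zeta_1441)/Q) ≅ Z/10Z × Z/130Z.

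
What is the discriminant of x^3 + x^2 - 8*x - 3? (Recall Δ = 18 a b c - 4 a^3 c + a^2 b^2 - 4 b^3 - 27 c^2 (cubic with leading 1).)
Δ = 2313

For x^3 + a x^2 + b x + c the discriminant is Δ = 18 a b c - 4 a^3 c + a^2 b^2 - 4 b^3 - 27 c^2.
Plug a = 1, b = -8, c = -3:
  18*(1)*(-8)*(-3) - 4*(1)^3*(-3) + (1)^2*(-8)^2 - 4*(-8)^3 - 27*(-3)^2
  = 432 + (12) + 64 + (2048) + (-243)
  = 2313.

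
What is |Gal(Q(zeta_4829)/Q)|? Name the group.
|Gal(Q(zeta_4829)/Q)| = phi(4829) = 4380; group ≅ (Z/4829Z)^* ≅ Z/10Z × Z/438Z

The n-th cyclotomic polynomial Φ_4829(x) is the minimal polynomial of zeta_4829 over Q and has degree phi(4829) = 4380. So Q(zeta_4829) is a degree-4380 Galois extension with Galois group (Z/4829Z)^*. By CRT, (Z/4829Z)^* ≅ (Z/11Z)^* × (Z/439Z)^*. Each prime-power unit group is (Z/11Z)^* ≅ Z/10Z; (Z/439Z)^* ≅ Z/438Z. Hence Gal(Q(zeta_4829)/Q) ≅ Z/10Z × Z/438Z.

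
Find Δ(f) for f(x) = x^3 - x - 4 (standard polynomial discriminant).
Δ = -428

For a depressed cubic x^3 + p x + q the discriminant is Δ = -4 p^3 - 27 q^2 = -4*(-1)^3 - 27*(-4)^2 = 4 - 432 = -428.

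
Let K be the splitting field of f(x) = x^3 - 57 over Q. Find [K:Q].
[K:Q] = 6

x^3 - 57 has one real root r = 57^(1/3) and two complex roots r*zeta_3, r*zeta_3^2 where zeta_3 = e^(2*pi*i/3). The splitting field is Q(r, zeta_3). [Q(r):Q] = 3 and [Q(zeta_3):Q] = 2 with gcd = 1, so [Q(r, zeta_3):Q] = 3 * 2 = 6.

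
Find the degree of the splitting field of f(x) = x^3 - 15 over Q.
[K:Q] = 6

x^3 - 15 has one real root r = 15^(1/3) and two complex roots r*zeta_3, r*zeta_3^2 where zeta_3 = e^(2*pi*i/3). The splitting field is Q(r, zeta_3). [Q(r):Q] = 3 and [Q(zeta_3):Q] = 2 with gcd = 1, so [Q(r, zeta_3):Q] = 3 * 2 = 6.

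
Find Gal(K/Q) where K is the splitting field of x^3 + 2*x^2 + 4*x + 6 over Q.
Gal(K/Q) = S_3 (symmetric group of order 6)

Compute the discriminant of x^3 + (2)*x^2 + (4)*x + (6): Δ = -492. Since Δ is not a rational square, the Galois group is not contained in A_3; it must be the full S_3 (irreducibility of the cubic rules out anything smaller).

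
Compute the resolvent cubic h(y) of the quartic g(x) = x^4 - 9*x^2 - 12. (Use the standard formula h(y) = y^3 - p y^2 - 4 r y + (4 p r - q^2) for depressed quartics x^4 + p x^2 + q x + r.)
h(y) = y^3 + 9*y^2 + 48*y + 432

Identify coefficients: p = -9, q = 0, r = -12.
Plug into h(y) = y^3 - p y^2 - 4 r y + (4 p r - q^2):
  h(y) = y^3 - (-9) y^2 - 4*(-12) y + (4*(-9)*(-12) - (0)^2)
       = y^3 + (9) y^2 + (48) y + (432).
Simplifying: h(y) = y^3 + 9*y^2 + 48*y + 432.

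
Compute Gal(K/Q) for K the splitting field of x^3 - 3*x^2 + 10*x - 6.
Gal(K/Q) = S_3 (symmetric group of order 6)

Compute the discriminant of x^3 + (-3)*x^2 + (10)*x + (-6): Δ = -1480. Since Δ is not a rational square, the Galois group is not contained in A_3; it must be the full S_3 (irreducibility of the cubic rules out anything smaller).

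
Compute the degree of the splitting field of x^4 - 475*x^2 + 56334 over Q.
[K:Q] = 4

f factors as (x^2 - 229)(x^2 - 246); the splitting field is K = Q(sqrt(229), sqrt(246)). Since 229, 246, and 56334 are all non-squares in Q, the three subfields Q(sqrt(229)), Q(sqrt(246)), Q(sqrt(56334)) are distinct degree-2 extensions, so [K:Q] = 4 (Klein four Galois group).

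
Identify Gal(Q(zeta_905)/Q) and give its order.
|Gal(Q(zeta_905)/Q)| = phi(905) = 720; group ≅ (Z/905Z)^* ≅ Z/4Z × Z/180Z

The n-th cyclotomic polynomial Φ_905(x) is the minimal polynomial of zeta_905 over Q and has degree phi(905) = 720. So Q(zeta_905) is a degree-720 Galois extension with Galois group (Z/905Z)^*. By CRT, (Z/905Z)^* ≅ (Z/5Z)^* × (Z/181Z)^*. Each prime-power unit group is (Z/5Z)^* ≅ Z/4Z; (Z/181Z)^* ≅ Z/180Z. Hence Gal(Q(zeta_905)/Q) ≅ Z/4Z × Z/180Z.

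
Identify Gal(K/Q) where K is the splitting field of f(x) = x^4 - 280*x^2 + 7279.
Gal(K/Q) = V_4 (Klein four-group, Z/2Z × Z/2Z)

f factors as (x^2 - 251)(x^2 - 29), so the splitting field is K = Q(sqrt(251), sqrt(29)). The elements 251, 29, 7279 are all non-squares in Q, so sqrt(251) and sqrt(29) generate independent quadratic extensions. Thus [K:Q] = 4 and Gal(K/Q) is generated by the two order-2 automorphisms sqrt(251) ↦ -sqrt(251) and sqrt(29) ↦ -sqrt(29), giving V_4.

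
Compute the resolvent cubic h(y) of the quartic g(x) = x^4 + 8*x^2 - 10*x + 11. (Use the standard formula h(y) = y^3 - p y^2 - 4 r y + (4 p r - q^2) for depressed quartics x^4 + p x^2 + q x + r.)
h(y) = y^3 - 8*y^2 - 44*y + 252

Identify coefficients: p = 8, q = -10, r = 11.
Plug into h(y) = y^3 - p y^2 - 4 r y + (4 p r - q^2):
  h(y) = y^3 - (8) y^2 - 4*(11) y + (4*(8)*(11) - (-10)^2)
       = y^3 + (-8) y^2 + (-44) y + (252).
Simplifying: h(y) = y^3 - 8*y^2 - 44*y + 252.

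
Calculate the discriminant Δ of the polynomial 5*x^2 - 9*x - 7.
Δ = 221

For a quadratic a x^2 + b x + c the discriminant is Δ = b^2 - 4ac = (-9)^2 - 4*(5)*(-7) = 81 - (-140) = 221.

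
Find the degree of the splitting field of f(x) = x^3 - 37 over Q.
[K:Q] = 6

x^3 - 37 has one real root r = 37^(1/3) and two complex roots r*zeta_3, r*zeta_3^2 where zeta_3 = e^(2*pi*i/3). The splitting field is Q(r, zeta_3). [Q(r):Q] = 3 and [Q(zeta_3):Q] = 2 with gcd = 1, so [Q(r, zeta_3):Q] = 3 * 2 = 6.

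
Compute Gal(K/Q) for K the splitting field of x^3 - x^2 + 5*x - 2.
Gal(K/Q) = S_3 (symmetric group of order 6)

Compute the discriminant of x^3 + (-1)*x^2 + (5)*x + (-2): Δ = -411. Since Δ is not a rational square, the Galois group is not contained in A_3; it must be the full S_3 (irreducibility of the cubic rules out anything smaller).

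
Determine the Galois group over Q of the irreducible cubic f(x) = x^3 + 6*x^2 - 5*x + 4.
Gal(K/Q) = S_3 (symmetric group of order 6)

Compute the discriminant of x^3 + (6)*x^2 + (-5)*x + (4): Δ = -4648. Since Δ is not a rational square, the Galois group is not contained in A_3; it must be the full S_3 (irreducibility of the cubic rules out anything smaller).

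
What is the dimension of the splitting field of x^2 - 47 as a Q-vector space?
[K:Q] = 2

The polynomial x^2 - 47 is irreducible over Q since 47 is not a perfect square. Its splitting field is Q(sqrt(47)), which has degree 2 over Q.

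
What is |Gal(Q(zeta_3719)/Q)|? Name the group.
|Gal(Q(zeta_3719)/Q)| = phi(3719) = 3718; group ≅ (Z/3719Z)^* ≅ Z/3718Z

The n-th cyclotomic polynomial Φ_3719(x) is the minimal polynomial of zeta_3719 over Q and has degree phi(3719) = 3718. So Q(zeta_3719) is a degree-3718 Galois extension with Galois group (Z/3719Z)^*. (Z/3719Z)^* is cyclic since 3719 is an odd prime power (or 4). Hence Gal(Q(zeta_3719)/Q) ≅ Z/3718Z.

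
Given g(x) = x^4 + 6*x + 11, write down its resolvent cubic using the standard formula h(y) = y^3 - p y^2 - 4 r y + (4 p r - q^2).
h(y) = y^3 - 44*y - 36

Identify coefficients: p = 0, q = 6, r = 11.
Plug into h(y) = y^3 - p y^2 - 4 r y + (4 p r - q^2):
  h(y) = y^3 - (0) y^2 - 4*(11) y + (4*(0)*(11) - (6)^2)
       = y^3 + (0) y^2 + (-44) y + (-36).
Simplifying: h(y) = y^3 - 44*y - 36.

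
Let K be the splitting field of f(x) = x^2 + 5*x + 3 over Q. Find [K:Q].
[K:Q] = 2

The discriminant of x^2 + (5)*x + (3) is b^2 - 4c = 25 - (12) = 13. Since 13 is not a perfect square in Q, the polynomial is irreducible over Q. Its two roots generate a degree-2 extension, so [K:Q] = 2.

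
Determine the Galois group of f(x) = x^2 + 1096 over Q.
Gal(K/Q) = Z/2Z (cyclic of order 2)

x^2 + 1096 is irreducible over Q since -1096 is not a rational square. The splitting field Q(sqrt(-1096)) has degree 2 over Q, and its unique nontrivial automorphism is sqrt(-1096) ↦ -sqrt(-1096). Hence Gal(Q(sqrt(-1096))/Q) = Z/2Z.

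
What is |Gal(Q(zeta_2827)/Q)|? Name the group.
|Gal(Q(zeta_2827)/Q)| = phi(2827) = 2560; group ≅ (Z/2827Z)^* ≅ Z/10Z × Z/256Z

The n-th cyclotomic polynomial Φ_2827(x) is the minimal polynomial of zeta_2827 over Q and has degree phi(2827) = 2560. So Q(zeta_2827) is a degree-2560 Galois extension with Galois group (Z/2827Z)^*. By CRT, (Z/2827Z)^* ≅ (Z/11Z)^* × (Z/257Z)^*. Each prime-power unit group is (Z/11Z)^* ≅ Z/10Z; (Z/257Z)^* ≅ Z/256Z. Hence Gal(Q(zeta_2827)/Q) ≅ Z/10Z × Z/256Z.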